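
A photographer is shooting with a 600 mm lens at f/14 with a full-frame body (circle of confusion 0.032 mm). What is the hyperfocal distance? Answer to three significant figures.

Hyperfocal distance H = f²/(N·c) + f = 600²/(14 × 0.032) + 600 = 360000/0.448 + 600 ≈ 804171.4 mm ≈ 804 m.

804 m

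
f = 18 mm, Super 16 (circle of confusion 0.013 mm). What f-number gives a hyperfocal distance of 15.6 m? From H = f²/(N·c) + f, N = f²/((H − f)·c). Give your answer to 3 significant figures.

f/1.60

Rearrange H = f²/(N·c) + f for N: N = f² / ((H − f)·c).
N = 18² / ((15600 − 18) × 0.013) = 324 / 202.6 ≈ 1.60.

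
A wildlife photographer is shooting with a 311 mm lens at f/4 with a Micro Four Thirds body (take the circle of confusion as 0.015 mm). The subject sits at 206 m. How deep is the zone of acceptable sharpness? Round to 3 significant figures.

Hyperfocal distance H = f²/(N·c) + f = 311²/(4 × 0.015) + 311 = 96721/0.06 + 311 ≈ 1612327.7 mm ≈ 1612 m.
Near limit Dn = s·(H − f)/(H + s − 2f) = 206000 × (1612327.7 − 311) / (1612327.7 + 206000 − 2 × 311) = 206000 × 1612016.7 / 1817705.7 ≈ 182689 mm.
Far limit Df = s·(H − f)/(H − s) = 206000 × (1612327.7 − 311) / (1612327.7 − 206000) = 206000 × 1612016.7 / 1406327.7 ≈ 236129 mm.
Depth of field = Df − Dn = 236129 − 182689 ≈ 53440 mm ≈ 53.4 m.

53.4 m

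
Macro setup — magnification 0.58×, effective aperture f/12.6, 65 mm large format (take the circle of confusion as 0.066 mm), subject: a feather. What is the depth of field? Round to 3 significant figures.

4.94 mm

At magnification m, DoF ≈ 2·N_eff·c/m² = 2 × 12.6 × 0.066 / 0.58² = 1.663 / 0.3364 ≈ 4.94 mm.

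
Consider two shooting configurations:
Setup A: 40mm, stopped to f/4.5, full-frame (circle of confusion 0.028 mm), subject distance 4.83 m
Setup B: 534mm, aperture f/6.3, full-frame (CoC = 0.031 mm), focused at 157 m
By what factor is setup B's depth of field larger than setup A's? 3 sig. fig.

Setup A: H = 40²/(4.5×0.028) + 40 ≈ 12738.4 mm; DoF = Df − Dn = 7755.5 − 3507.1 ≈ 4248.4 mm.
Setup B: H = 534²/(6.3×0.031) + 534 ≈ 1460626.2 mm; DoF = Df − Dn = 175844 − 141804 ≈ 34040 mm.
Ratio = 34040 / 4248.4 ≈ 8.01.

8.01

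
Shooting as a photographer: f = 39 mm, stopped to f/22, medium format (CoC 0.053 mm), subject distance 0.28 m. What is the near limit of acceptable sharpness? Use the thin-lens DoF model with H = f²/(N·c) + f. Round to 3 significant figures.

Hyperfocal distance H = f²/(N·c) + f = 39²/(22 × 0.053) + 39 = 1521/1.166 + 39 ≈ 1343.5 mm ≈ 1.343 m.
Near limit Dn = s·(H − f)/(H + s − 2f) = 280 × (1343.5 − 39) / (1343.5 + 280 − 2 × 39) = 280 × 1304.5 / 1545.5 ≈ 236.34 mm.

236 mm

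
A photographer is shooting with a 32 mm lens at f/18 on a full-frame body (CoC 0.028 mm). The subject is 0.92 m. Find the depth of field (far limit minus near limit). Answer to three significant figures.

Hyperfocal distance H = f²/(N·c) + f = 32²/(18 × 0.028) + 32 = 1024/0.504 + 32 ≈ 2063.7 mm ≈ 2.064 m.
Near limit Dn = s·(H − f)/(H + s − 2f) = 920 × (2063.7 − 32) / (2063.7 + 920 − 2 × 32) = 920 × 2031.7 / 2919.7 ≈ 640.19 mm.
Far limit Df = s·(H − f)/(H − s) = 920 × (2063.7 − 32) / (2063.7 − 920) = 920 × 2031.7 / 1143.7 ≈ 1634.28 mm.
Depth of field = Df − Dn = 1634.28 − 640.19 ≈ 994.09 mm ≈ 0.994 m.

0.994 m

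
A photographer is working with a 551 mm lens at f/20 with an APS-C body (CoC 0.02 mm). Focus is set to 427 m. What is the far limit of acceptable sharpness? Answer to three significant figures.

Hyperfocal distance H = f²/(N·c) + f = 551²/(20 × 0.02) + 551 = 303601/0.4 + 551 ≈ 759553.5 mm ≈ 759.6 m.
Far limit Df = s·(H − f)/(H − s) = 427000 × (759553.5 − 551) / (759553.5 − 427000) = 427000 × 759002.5 / 332553.5 ≈ 974562 mm ≈ 975 m.

975 m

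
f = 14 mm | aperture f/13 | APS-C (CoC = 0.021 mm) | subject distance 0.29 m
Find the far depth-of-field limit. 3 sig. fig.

Hyperfocal distance H = f²/(N·c) + f = 14²/(13 × 0.021) + 14 = 196/0.273 + 14 ≈ 731.9 mm ≈ 0.732 m.
Far limit Df = s·(H − f)/(H − s) = 290 × (731.9 − 14) / (731.9 − 290) = 290 × 717.9 / 441.9 ≈ 471.11 mm.

471 mm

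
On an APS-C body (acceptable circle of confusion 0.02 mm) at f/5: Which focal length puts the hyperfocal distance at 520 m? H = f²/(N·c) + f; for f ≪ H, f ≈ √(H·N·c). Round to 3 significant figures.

228 mm

From H = f²/(N·c) + f, with f ≪ H: f ≈ √(H·N·c) = √(520000 × 5 × 0.02) = √52000 ≈ 228.0 mm.
The +f correction barely moves this — solving exactly, f² + N·c·f − N·c·H = 0 ⇒ f = (−N·c + √((N·c)² + 4·N·c·H))/2 = (−0.1 + √208000)/2 ≈ 227.99 mm, so f ≈ 228 mm.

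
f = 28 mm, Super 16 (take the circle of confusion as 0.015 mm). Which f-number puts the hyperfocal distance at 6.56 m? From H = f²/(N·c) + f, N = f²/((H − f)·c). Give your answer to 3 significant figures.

f/8

Rearrange H = f²/(N·c) + f for N: N = f² / ((H − f)·c).
N = 28² / ((6560 − 28) × 0.015) = 784 / 97.98 ≈ 8.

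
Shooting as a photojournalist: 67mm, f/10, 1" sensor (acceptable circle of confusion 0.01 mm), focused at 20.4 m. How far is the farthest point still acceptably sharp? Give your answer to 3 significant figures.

37.3 m

Hyperfocal distance H = f²/(N·c) + f = 67²/(10 × 0.01) + 67 = 4489/0.1 + 67 ≈ 44957.0 mm ≈ 44.96 m.
Far limit Df = s·(H − f)/(H − s) = 20400 × (44957.0 − 67) / (44957.0 − 20400) = 20400 × 44890.0 / 24557.0 ≈ 37291 mm ≈ 37.3 m.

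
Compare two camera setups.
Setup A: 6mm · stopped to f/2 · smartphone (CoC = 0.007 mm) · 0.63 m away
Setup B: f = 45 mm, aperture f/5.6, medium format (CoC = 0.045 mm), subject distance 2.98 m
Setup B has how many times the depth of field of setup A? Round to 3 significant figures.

7.73

Setup A: H = 6²/(2×0.007) + 6 ≈ 2577.4 mm; DoF = Df − Dn = 831.87 − 506.97 ≈ 324.90 mm.
Setup B: H = 45²/(5.6×0.045) + 45 ≈ 8080.7 mm; DoF = Df − Dn = 4694.7 − 2182.8 ≈ 2511.9 mm.
Ratio = 2511.9 / 324.90 ≈ 7.73.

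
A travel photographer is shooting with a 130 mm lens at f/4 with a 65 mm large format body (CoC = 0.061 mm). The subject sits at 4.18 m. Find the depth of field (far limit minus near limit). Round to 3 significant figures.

491 mm

Hyperfocal distance H = f²/(N·c) + f = 130²/(4 × 0.061) + 130 = 16900/0.244 + 130 ≈ 69392.3 mm ≈ 69.39 m.
Near limit Dn = s·(H − f)/(H + s − 2f) = 4180 × (69392.3 − 130) / (69392.3 + 4180 − 2 × 130) = 4180 × 69262.3 / 73312.3 ≈ 3949.08 mm.
Far limit Df = s·(H − f)/(H − s) = 4180 × (69392.3 − 130) / (69392.3 − 4180) = 4180 × 69262.3 / 65212.3 ≈ 4439.60 mm.
Depth of field = Df − Dn = 4439.60 − 3949.08 ≈ 490.52 mm.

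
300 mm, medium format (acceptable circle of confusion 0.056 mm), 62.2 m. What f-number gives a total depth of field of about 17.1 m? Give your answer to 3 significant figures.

Write h = H − f = f²/(N·c). The thin-lens limits are Dn = s·h/(h + (s−f)) and Df = s·h/(h − (s−f)), so DoF = Df − Dn = 2·s·(s−f)·h / (h² − (s−f)²).
That is a quadratic in h: DoF·h² − 2·s·(s−f)·h − DoF·(s−f)² = 0 ⇒ h = (s−f)·(s + √(s² + DoF²)) / DoF = 61900 × (62200 + √(62200² + 17100²)) / 17100 = 61900 × (62200 + 64507.8) / 17100 ≈ 458667 mm.
Then N = f²/(c·h) = 300² / (0.056 × 458667) = 90000 / 25685 ≈ 3.50.

f/3.50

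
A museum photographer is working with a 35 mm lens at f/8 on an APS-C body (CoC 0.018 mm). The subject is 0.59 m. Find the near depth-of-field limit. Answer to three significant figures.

Hyperfocal distance H = f²/(N·c) + f = 35²/(8 × 0.018) + 35 = 1225/0.144 + 35 ≈ 8541.9 mm ≈ 8.542 m.
Near limit Dn = s·(H − f)/(H + s − 2f) = 590 × (8541.9 − 35) / (8541.9 + 590 − 2 × 35) = 590 × 8506.9 / 9061.9 ≈ 553.87 mm ≈ 0.554 m.

0.554 m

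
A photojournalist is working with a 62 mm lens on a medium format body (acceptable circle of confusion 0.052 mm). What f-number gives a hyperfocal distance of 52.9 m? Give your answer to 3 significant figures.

Rearrange H = f²/(N·c) + f for N: N = f² / ((H − f)·c).
N = 62² / ((52900 − 62) × 0.052) = 3844 / 2748 ≈ 1.40.

f/1.40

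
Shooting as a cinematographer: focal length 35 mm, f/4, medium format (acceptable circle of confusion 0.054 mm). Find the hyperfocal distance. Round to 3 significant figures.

5.71 m

Hyperfocal distance H = f²/(N·c) + f = 35²/(4 × 0.054) + 35 = 1225/0.216 + 35 ≈ 5706.3 mm ≈ 5.71 m.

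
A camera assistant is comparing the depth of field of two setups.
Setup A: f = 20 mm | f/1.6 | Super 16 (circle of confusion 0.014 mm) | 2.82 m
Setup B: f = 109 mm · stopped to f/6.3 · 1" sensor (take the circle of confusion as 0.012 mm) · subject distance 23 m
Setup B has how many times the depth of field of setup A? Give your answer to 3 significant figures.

7.55

Setup A: H = 20²/(1.6×0.014) + 20 ≈ 17877.1 mm; DoF = Df − Dn = 3344.40 − 2437.76 ≈ 906.64 mm.
Setup B: H = 109²/(6.3×0.012) + 109 ≈ 157265.1 mm; DoF = Df − Dn = 26921.3 − 20075.8 ≈ 6845.5 mm.
Ratio = 6845.5 / 906.64 ≈ 7.55.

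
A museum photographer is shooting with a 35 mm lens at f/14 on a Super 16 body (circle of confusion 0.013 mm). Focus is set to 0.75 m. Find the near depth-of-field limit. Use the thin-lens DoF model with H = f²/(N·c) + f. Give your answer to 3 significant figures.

0.678 m

Hyperfocal distance H = f²/(N·c) + f = 35²/(14 × 0.013) + 35 = 1225/0.182 + 35 ≈ 6765.8 mm ≈ 6.766 m.
Near limit Dn = s·(H − f)/(H + s − 2f) = 750 × (6765.8 − 35) / (6765.8 + 750 − 2 × 35) = 750 × 6730.8 / 7445.8 ≈ 677.98 mm ≈ 0.678 m.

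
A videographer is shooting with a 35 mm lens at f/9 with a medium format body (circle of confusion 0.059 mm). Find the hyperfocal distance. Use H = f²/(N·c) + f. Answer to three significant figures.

Hyperfocal distance H = f²/(N·c) + f = 35²/(9 × 0.059) + 35 = 1225/0.531 + 35 ≈ 2342.0 mm ≈ 2.34 m.

2.34 m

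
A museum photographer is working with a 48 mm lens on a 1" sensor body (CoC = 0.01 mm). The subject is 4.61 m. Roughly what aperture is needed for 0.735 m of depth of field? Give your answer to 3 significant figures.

Write h = H − f = f²/(N·c). The thin-lens limits are Dn = s·h/(h + (s−f)) and Df = s·h/(h − (s−f)), so DoF = Df − Dn = 2·s·(s−f)·h / (h² − (s−f)²).
That is a quadratic in h: DoF·h² − 2·s·(s−f)·h − DoF·(s−f)² = 0 ⇒ h = (s−f)·(s + √(s² + DoF²)) / DoF = 4562 × (4610 + √(4610² + 735²)) / 735 = 4562 × (4610 + 4668.23) / 735 ≈ 57588 mm.
Then N = f²/(c·h) = 48² / (0.01 × 57588) = 2304 / 575.88 ≈ 4.

f/4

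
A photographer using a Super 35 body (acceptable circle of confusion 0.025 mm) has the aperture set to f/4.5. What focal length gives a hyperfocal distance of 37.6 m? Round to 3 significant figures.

65.0 mm

From H = f²/(N·c) + f, with f ≪ H: f ≈ √(H·N·c) = √(37600 × 4.5 × 0.025) = √4230.0 ≈ 65.04 mm.
The +f correction barely moves this — solving exactly, f² + N·c·f − N·c·H = 0 ⇒ f = (−N·c + √((N·c)² + 4·N·c·H))/2 = (−0.1125 + √16920)/2 ≈ 64.982 mm, so f ≈ 65.0 mm.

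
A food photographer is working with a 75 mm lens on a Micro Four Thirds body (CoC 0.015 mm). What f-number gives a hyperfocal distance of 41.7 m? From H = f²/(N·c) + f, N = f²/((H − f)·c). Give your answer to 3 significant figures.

f/9.01

Rearrange H = f²/(N·c) + f for N: N = f² / ((H − f)·c).
N = 75² / ((41700 − 75) × 0.015) = 5625 / 624.4 ≈ 9.01.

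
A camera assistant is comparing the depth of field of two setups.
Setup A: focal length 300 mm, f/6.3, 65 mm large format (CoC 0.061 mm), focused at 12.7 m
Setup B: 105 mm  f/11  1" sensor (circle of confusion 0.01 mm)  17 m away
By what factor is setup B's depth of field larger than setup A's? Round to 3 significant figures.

4.37

Setup A: H = 300²/(6.3×0.061) + 300 ≈ 234492.0 mm; DoF = Df − Dn = 13410.0 − 12061.4 ≈ 1348.6 mm.
Setup B: H = 105²/(11×0.01) + 105 ≈ 100332.3 mm; DoF = Df − Dn = 20446.6 − 14547.7 ≈ 5898.9 mm.
Ratio = 5898.9 / 1348.6 ≈ 4.37.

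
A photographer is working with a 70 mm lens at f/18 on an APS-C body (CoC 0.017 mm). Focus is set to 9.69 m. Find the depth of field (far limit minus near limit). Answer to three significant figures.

18.2 m

Hyperfocal distance H = f²/(N·c) + f = 70²/(18 × 0.017) + 70 = 4900/0.306 + 70 ≈ 16083.1 mm ≈ 16.08 m.
Near limit Dn = s·(H − f)/(H + s − 2f) = 9690 × (16083.1 − 70) / (16083.1 + 9690 − 2 × 70) = 9690 × 16013.1 / 25633.1 ≈ 6053 mm.
Far limit Df = s·(H − f)/(H − s) = 9690 × (16083.1 − 70) / (16083.1 − 9690) = 9690 × 16013.1 / 6393.1 ≈ 24271 mm.
Depth of field = Df − Dn = 24271 − 6053 ≈ 18218 mm ≈ 18.2 m.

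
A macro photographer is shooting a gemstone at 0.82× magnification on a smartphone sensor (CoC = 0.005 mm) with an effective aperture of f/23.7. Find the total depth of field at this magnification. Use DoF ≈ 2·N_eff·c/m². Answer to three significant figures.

0.352 mm

At magnification m, DoF ≈ 2·N_eff·c/m² = 2 × 23.7 × 0.005 / 0.82² = 0.237 / 0.6724 ≈ 0.352 mm.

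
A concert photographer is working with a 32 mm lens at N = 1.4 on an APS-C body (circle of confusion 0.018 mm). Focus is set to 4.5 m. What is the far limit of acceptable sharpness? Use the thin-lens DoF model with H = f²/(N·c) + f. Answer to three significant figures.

Hyperfocal distance H = f²/(N·c) + f = 32²/(1.4 × 0.018) + 32 = 1024/0.0252 + 32 ≈ 40666.9 mm ≈ 40.67 m.
Far limit Df = s·(H − f)/(H − s) = 4500 × (40666.9 − 32) / (40666.9 − 4500) = 4500 × 40634.9 / 36166.9 ≈ 5055.9 mm ≈ 5.06 m.

5.06 m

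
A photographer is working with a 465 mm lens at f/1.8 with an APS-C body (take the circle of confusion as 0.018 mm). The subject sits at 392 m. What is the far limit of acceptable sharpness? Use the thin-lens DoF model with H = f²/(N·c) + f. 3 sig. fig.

Hyperfocal distance H = f²/(N·c) + f = 465²/(1.8 × 0.018) + 465 = 216225/0.0324 + 465 ≈ 6674076.1 mm ≈ 6674 m.
Far limit Df = s·(H − f)/(H − s) = 392000 × (6674076.1 − 465) / (6674076.1 − 392000) = 392000 × 6673611.1 / 6282076.1 ≈ 416432 mm ≈ 416 m.

416 m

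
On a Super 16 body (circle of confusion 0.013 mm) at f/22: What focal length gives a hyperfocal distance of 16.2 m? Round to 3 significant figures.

67.9 mm

From H = f²/(N·c) + f, with f ≪ H: f ≈ √(H·N·c) = √(16200 × 22 × 0.013) = √4633.2 ≈ 68.07 mm.
Exact: f² + N·c·f − N·c·H = 0 ⇒ f = (−N·c + √((N·c)² + 4·N·c·H))/2 = (−0.286 + √18533)/2 ≈ 67.925 mm ≈ 67.9 mm.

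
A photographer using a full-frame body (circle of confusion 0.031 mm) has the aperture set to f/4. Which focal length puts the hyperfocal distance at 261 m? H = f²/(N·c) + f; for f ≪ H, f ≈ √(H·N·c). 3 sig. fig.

180 mm

From H = f²/(N·c) + f, with f ≪ H: f ≈ √(H·N·c) = √(261000 × 4 × 0.031) = √32364 ≈ 179.9 mm.
The +f correction barely moves this — solving exactly, f² + N·c·f − N·c·H = 0 ⇒ f = (−N·c + √((N·c)² + 4·N·c·H))/2 = (−0.124 + √129456)/2 ≈ 179.84 mm, so f ≈ 180 mm.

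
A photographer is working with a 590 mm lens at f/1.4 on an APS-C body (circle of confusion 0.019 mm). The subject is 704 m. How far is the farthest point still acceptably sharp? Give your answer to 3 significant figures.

744 m

Hyperfocal distance H = f²/(N·c) + f = 590²/(1.4 × 0.019) + 590 = 348100/0.0266 + 590 ≈ 13087056.2 mm ≈ 13087 m.
Far limit Df = s·(H − f)/(H − s) = 704000 × (13087056.2 − 590) / (13087056.2 − 704000) = 704000 × 13086466.2 / 12383056.2 ≈ 743990 mm ≈ 744 m.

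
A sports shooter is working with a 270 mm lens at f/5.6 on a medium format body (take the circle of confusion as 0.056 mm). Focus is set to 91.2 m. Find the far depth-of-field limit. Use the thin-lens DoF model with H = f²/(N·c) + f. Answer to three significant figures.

Hyperfocal distance H = f²/(N·c) + f = 270²/(5.6 × 0.056) + 270 = 72900/0.3136 + 270 ≈ 232731.7 mm ≈ 232.7 m.
Far limit Df = s·(H − f)/(H − s) = 91200 × (232731.7 − 270) / (232731.7 − 91200) = 91200 × 232461.7 / 141531.7 ≈ 149793 mm ≈ 150 m.

150 m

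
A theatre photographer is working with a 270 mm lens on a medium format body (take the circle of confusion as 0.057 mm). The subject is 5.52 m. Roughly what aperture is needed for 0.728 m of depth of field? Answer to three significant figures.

f/16

Write h = H − f = f²/(N·c). The thin-lens limits are Dn = s·h/(h + (s−f)) and Df = s·h/(h − (s−f)), so DoF = Df − Dn = 2·s·(s−f)·h / (h² − (s−f)²).
That is a quadratic in h: DoF·h² − 2·s·(s−f)·h − DoF·(s−f)² = 0 ⇒ h = (s−f)·(s + √(s² + DoF²)) / DoF = 5250 × (5520 + √(5520² + 728²)) / 728 = 5250 × (5520 + 5567.80) / 728 ≈ 79960 mm.
Then N = f²/(c·h) = 270² / (0.057 × 79960) = 72900 / 4557.7 ≈ 16.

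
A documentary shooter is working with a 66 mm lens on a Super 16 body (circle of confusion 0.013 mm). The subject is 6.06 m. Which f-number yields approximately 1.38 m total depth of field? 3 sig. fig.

f/6.28

Write h = H − f = f²/(N·c). The thin-lens limits are Dn = s·h/(h + (s−f)) and Df = s·h/(h − (s−f)), so DoF = Df − Dn = 2·s·(s−f)·h / (h² − (s−f)²).
That is a quadratic in h: DoF·h² − 2·s·(s−f)·h − DoF·(s−f)² = 0 ⇒ h = (s−f)·(s + √(s² + DoF²)) / DoF = 5994 × (6060 + √(6060² + 1380²)) / 1380 = 5994 × (6060 + 6215.14) / 1380 ≈ 53317 mm.
Then N = f²/(c·h) = 66² / (0.013 × 53317) = 4356 / 693.12 ≈ 6.28.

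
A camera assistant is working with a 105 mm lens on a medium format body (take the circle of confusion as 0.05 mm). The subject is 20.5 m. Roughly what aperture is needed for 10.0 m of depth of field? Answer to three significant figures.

Write h = H − f = f²/(N·c). The thin-lens limits are Dn = s·h/(h + (s−f)) and Df = s·h/(h − (s−f)), so DoF = Df − Dn = 2·s·(s−f)·h / (h² − (s−f)²).
That is a quadratic in h: DoF·h² − 2·s·(s−f)·h − DoF·(s−f)² = 0 ⇒ h = (s−f)·(s + √(s² + DoF²)) / DoF = 20395 × (20500 + √(20500² + 10000²)) / 10000 = 20395 × (20500 + 22809.0) / 10000 ≈ 88329 mm.
Then N = f²/(c·h) = 105² / (0.05 × 88329) = 11025 / 4416.4 ≈ 2.50.

f/2.50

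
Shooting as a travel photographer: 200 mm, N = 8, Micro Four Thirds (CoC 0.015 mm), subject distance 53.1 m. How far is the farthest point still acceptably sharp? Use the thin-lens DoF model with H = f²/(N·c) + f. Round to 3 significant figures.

63.1 m

Hyperfocal distance H = f²/(N·c) + f = 200²/(8 × 0.015) + 200 = 40000/0.12 + 200 ≈ 333533.3 mm ≈ 333.5 m.
Far limit Df = s·(H − f)/(H − s) = 53100 × (333533.3 − 200) / (333533.3 − 53100) = 53100 × 333333.3 / 280433.3 ≈ 63117 mm ≈ 63.1 m.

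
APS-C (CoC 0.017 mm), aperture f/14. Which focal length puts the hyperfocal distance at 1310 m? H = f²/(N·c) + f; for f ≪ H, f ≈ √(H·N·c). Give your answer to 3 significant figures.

From H = f²/(N·c) + f, with f ≪ H: f ≈ √(H·N·c) = √(1310000 × 14 × 0.017) = √311780 ≈ 558.4 mm.
The +f correction barely moves this — solving exactly, f² + N·c·f − N·c·H = 0 ⇒ f = (−N·c + √((N·c)² + 4·N·c·H))/2 = (−0.238 + √1247120)/2 ≈ 558.25 mm, so f ≈ 558 mm.

558 mm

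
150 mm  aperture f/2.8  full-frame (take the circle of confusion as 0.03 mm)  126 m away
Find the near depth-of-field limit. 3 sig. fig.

85.7 m

Hyperfocal distance H = f²/(N·c) + f = 150²/(2.8 × 0.03) + 150 = 22500/0.084 + 150 ≈ 268007.1 mm ≈ 268.0 m.
Near limit Dn = s·(H − f)/(H + s − 2f) = 126000 × (268007.1 − 150) / (268007.1 + 126000 − 2 × 150) = 126000 × 267857.1 / 393707.1 ≈ 85724 mm ≈ 85.7 m.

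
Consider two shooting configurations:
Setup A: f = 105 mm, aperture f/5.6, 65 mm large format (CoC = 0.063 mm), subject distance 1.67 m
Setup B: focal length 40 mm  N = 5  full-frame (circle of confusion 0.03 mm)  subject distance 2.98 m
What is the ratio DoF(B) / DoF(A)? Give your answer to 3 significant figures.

Setup A: H = 105²/(5.6×0.063) + 105 ≈ 31355.0 mm; DoF = Df − Dn = 1758.04 − 1590.36 ≈ 167.68 mm.
Setup B: H = 40²/(5×0.03) + 40 ≈ 10706.7 mm; DoF = Df − Dn = 4113.9 − 2336.1 ≈ 1777.8 mm.
Ratio = 1777.8 / 167.68 ≈ 10.6.

10.6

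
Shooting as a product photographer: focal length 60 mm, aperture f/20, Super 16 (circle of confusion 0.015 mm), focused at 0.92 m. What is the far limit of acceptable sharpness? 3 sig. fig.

0.991 m

Hyperfocal distance H = f²/(N·c) + f = 60²/(20 × 0.015) + 60 = 3600/0.3 + 60 ≈ 12060.0 mm ≈ 12.06 m.
Far limit Df = s·(H − f)/(H − s) = 920 × (12060.0 − 60) / (12060.0 − 920) = 920 × 12000.0 / 11140.0 ≈ 991.02 mm ≈ 0.991 m.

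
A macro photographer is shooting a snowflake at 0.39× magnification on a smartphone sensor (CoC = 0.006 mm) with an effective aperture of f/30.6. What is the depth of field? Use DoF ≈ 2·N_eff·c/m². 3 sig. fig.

2.41 mm

At magnification m, DoF ≈ 2·N_eff·c/m² = 2 × 30.6 × 0.006 / 0.39² = 0.3672 / 0.1521 ≈ 2.41 mm.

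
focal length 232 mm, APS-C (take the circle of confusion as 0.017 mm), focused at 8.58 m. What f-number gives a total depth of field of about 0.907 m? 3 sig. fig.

Write h = H − f = f²/(N·c). The thin-lens limits are Dn = s·h/(h + (s−f)) and Df = s·h/(h − (s−f)), so DoF = Df − Dn = 2·s·(s−f)·h / (h² − (s−f)²).
That is a quadratic in h: DoF·h² − 2·s·(s−f)·h − DoF·(s−f)² = 0 ⇒ h = (s−f)·(s + √(s² + DoF²)) / DoF = 8348 × (8580 + √(8580² + 907²)) / 907 = 8348 × (8580 + 8627.81) / 907 ≈ 158380 mm.
Then N = f²/(c·h) = 232² / (0.017 × 158380) = 53824 / 2692.5 ≈ 20.

f/20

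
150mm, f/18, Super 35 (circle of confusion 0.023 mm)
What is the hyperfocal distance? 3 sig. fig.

54.5 m

Hyperfocal distance H = f²/(N·c) + f = 150²/(18 × 0.023) + 150 = 22500/0.414 + 150 ≈ 54497.8 mm ≈ 54.5 m.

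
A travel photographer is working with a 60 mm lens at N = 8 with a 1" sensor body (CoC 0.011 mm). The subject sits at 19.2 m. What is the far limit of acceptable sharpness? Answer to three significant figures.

Hyperfocal distance H = f²/(N·c) + f = 60²/(8 × 0.011) + 60 = 3600/0.088 + 60 ≈ 40969.1 mm ≈ 40.97 m.
Far limit Df = s·(H − f)/(H − s) = 19200 × (40969.1 − 60) / (40969.1 − 19200) = 19200 × 40909.1 / 21769.1 ≈ 36081 mm ≈ 36.1 m.

36.1 m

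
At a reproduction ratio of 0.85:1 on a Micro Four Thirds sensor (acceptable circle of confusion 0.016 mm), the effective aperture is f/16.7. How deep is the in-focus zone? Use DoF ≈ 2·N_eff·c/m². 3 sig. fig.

At magnification m, DoF ≈ 2·N_eff·c/m² = 2 × 16.7 × 0.016 / 0.85² = 0.5344 / 0.7225 ≈ 0.74 mm.

0.740 mm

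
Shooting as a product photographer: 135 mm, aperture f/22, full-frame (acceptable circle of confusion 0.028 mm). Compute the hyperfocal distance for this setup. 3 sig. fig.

Hyperfocal distance H = f²/(N·c) + f = 135²/(22 × 0.028) + 135 = 18225/0.616 + 135 ≈ 29721.0 mm ≈ 29.7 m.

29.7 m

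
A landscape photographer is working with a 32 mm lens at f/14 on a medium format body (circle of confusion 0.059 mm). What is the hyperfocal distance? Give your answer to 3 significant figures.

Hyperfocal distance H = f²/(N·c) + f = 32²/(14 × 0.059) + 32 = 1024/0.826 + 32 ≈ 1271.7 mm ≈ 1.27 m.

1.27 m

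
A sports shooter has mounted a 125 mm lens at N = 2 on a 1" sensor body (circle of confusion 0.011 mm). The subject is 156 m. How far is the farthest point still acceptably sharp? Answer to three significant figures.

Hyperfocal distance H = f²/(N·c) + f = 125²/(2 × 0.011) + 125 = 15625/0.022 + 125 ≈ 710352.3 mm ≈ 710.4 m.
Far limit Df = s·(H − f)/(H − s) = 156000 × (710352.3 − 125) / (710352.3 − 156000) = 156000 × 710227.3 / 554352.3 ≈ 199865 mm ≈ 200 m.

200 m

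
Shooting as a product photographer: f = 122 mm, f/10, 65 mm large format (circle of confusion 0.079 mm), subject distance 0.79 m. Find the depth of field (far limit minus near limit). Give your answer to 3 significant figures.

Hyperfocal distance H = f²/(N·c) + f = 122²/(10 × 0.079) + 122 = 14884/0.79 + 122 ≈ 18962.5 mm ≈ 18.96 m.
Near limit Dn = s·(H − f)/(H + s − 2f) = 790 × (18962.5 − 122) / (18962.5 + 790 − 2 × 122) = 790 × 18840.5 / 19508.5 ≈ 762.949 mm.
Far limit Df = s·(H − f)/(H − s) = 790 × (18962.5 − 122) / (18962.5 − 790) = 790 × 18840.5 / 18172.5 ≈ 819.039 mm.
Depth of field = Df − Dn = 819.039 − 762.949 ≈ 56.090 mm.

56.1 mm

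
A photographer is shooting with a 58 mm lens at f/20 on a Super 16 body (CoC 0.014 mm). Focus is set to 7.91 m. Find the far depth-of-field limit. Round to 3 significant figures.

Hyperfocal distance H = f²/(N·c) + f = 58²/(20 × 0.014) + 58 = 3364/0.28 + 58 ≈ 12072.3 mm ≈ 12.07 m.
Far limit Df = s·(H − f)/(H − s) = 7910 × (12072.3 − 58) / (12072.3 − 7910) = 7910 × 12014.3 / 4162.3 ≈ 22832 mm ≈ 22.8 m.

22.8 m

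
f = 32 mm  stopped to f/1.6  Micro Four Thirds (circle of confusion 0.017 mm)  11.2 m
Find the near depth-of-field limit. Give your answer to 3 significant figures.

8.64 m

Hyperfocal distance H = f²/(N·c) + f = 32²/(1.6 × 0.017) + 32 = 1024/0.0272 + 32 ≈ 37679.1 mm ≈ 37.68 m.
Near limit Dn = s·(H − f)/(H + s − 2f) = 11200 × (37679.1 − 32) / (37679.1 + 11200 − 2 × 32) = 11200 × 37647.1 / 48815.1 ≈ 8637.6 mm ≈ 8.64 m.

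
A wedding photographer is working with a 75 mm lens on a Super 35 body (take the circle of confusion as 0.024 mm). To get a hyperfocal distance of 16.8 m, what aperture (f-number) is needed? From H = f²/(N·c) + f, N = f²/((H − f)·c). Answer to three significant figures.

Rearrange H = f²/(N·c) + f for N: N = f² / ((H − f)·c).
N = 75² / ((16800 − 75) × 0.024) = 5625 / 401.4 ≈ 14.

f/14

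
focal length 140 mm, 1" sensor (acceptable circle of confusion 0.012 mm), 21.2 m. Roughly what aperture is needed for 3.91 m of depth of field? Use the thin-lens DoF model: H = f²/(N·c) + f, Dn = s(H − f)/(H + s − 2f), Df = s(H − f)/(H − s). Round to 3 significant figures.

f/7.09

Write h = H − f = f²/(N·c). The thin-lens limits are Dn = s·h/(h + (s−f)) and Df = s·h/(h − (s−f)), so DoF = Df − Dn = 2·s·(s−f)·h / (h² − (s−f)²).
That is a quadratic in h: DoF·h² − 2·s·(s−f)·h − DoF·(s−f)² = 0 ⇒ h = (s−f)·(s + √(s² + DoF²)) / DoF = 21060 × (21200 + √(21200² + 3910²)) / 3910 = 21060 × (21200 + 21557.6) / 3910 ≈ 230300 mm.
Then N = f²/(c·h) = 140² / (0.012 × 230300) = 19600 / 2763.6 ≈ 7.09.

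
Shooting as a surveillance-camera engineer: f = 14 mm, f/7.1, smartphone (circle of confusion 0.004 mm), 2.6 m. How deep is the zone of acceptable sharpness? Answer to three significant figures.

Hyperfocal distance H = f²/(N·c) + f = 14²/(7.1 × 0.004) + 14 = 196/0.0284 + 14 ≈ 6915.4 mm ≈ 6.915 m.
Near limit Dn = s·(H − f)/(H + s − 2f) = 2600 × (6915.4 − 14) / (6915.4 + 2600 − 2 × 14) = 2600 × 6901.4 / 9487.4 ≈ 1891.3 mm.
Far limit Df = s·(H − f)/(H − s) = 2600 × (6915.4 − 14) / (6915.4 − 2600) = 2600 × 6901.4 / 4315.4 ≈ 4158.0 mm.
Depth of field = Df − Dn = 4158.0 − 1891.3 ≈ 2266.7 mm ≈ 2.27 m.

2.27 m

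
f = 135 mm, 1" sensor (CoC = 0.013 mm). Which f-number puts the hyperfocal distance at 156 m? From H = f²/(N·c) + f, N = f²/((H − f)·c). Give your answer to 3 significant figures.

Rearrange H = f²/(N·c) + f for N: N = f² / ((H − f)·c).
N = 135² / ((156000 − 135) × 0.013) = 18225 / 2026 ≈ 8.99.

f/8.99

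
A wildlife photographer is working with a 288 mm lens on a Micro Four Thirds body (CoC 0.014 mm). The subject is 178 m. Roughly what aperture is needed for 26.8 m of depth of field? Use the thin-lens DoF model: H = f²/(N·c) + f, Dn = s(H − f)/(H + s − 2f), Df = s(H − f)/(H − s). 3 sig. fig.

Write h = H − f = f²/(N·c). The thin-lens limits are Dn = s·h/(h + (s−f)) and Df = s·h/(h − (s−f)), so DoF = Df − Dn = 2·s·(s−f)·h / (h² − (s−f)²).
That is a quadratic in h: DoF·h² − 2·s·(s−f)·h − DoF·(s−f)² = 0 ⇒ h = (s−f)·(s + √(s² + DoF²)) / DoF = 177712 × (178000 + √(178000² + 26800²)) / 26800 = 177712 × (178000 + 180006) / 26800 ≈ 2373955 mm.
Then N = f²/(c·h) = 288² / (0.014 × 2373955) = 82944 / 33235 ≈ 2.50.

f/2.50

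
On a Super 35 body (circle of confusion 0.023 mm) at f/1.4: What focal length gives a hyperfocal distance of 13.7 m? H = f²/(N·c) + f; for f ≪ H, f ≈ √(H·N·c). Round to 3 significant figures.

21.0 mm

From H = f²/(N·c) + f, with f ≪ H: f ≈ √(H·N·c) = √(13700 × 1.4 × 0.023) = √441.14 ≈ 21.00 mm.
The +f correction barely moves this — solving exactly, f² + N·c·f − N·c·H = 0 ⇒ f = (−N·c + √((N·c)² + 4·N·c·H))/2 = (−0.0322 + √1764.6)/2 ≈ 20.987 mm, so f ≈ 21.0 mm.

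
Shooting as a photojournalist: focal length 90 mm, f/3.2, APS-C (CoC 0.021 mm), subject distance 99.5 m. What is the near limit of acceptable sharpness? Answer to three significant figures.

Hyperfocal distance H = f²/(N·c) + f = 90²/(3.2 × 0.021) + 90 = 8100/0.0672 + 90 ≈ 120625.7 mm ≈ 120.6 m.
Near limit Dn = s·(H − f)/(H + s − 2f) = 99500 × (120625.7 − 90) / (120625.7 + 99500 − 2 × 90) = 99500 × 120535.7 / 219945.7 ≈ 54528 mm ≈ 54.5 m.

54.5 m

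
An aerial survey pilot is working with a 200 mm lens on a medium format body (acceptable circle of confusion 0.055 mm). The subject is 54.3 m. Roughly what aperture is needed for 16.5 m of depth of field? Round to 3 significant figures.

Write h = H − f = f²/(N·c). The thin-lens limits are Dn = s·h/(h + (s−f)) and Df = s·h/(h − (s−f)), so DoF = Df − Dn = 2·s·(s−f)·h / (h² − (s−f)²).
That is a quadratic in h: DoF·h² − 2·s·(s−f)·h − DoF·(s−f)² = 0 ⇒ h = (s−f)·(s + √(s² + DoF²)) / DoF = 54100 × (54300 + √(54300² + 16500²)) / 16500 = 54100 × (54300 + 56751.6) / 16500 ≈ 364115 mm.
Then N = f²/(c·h) = 200² / (0.055 × 364115) = 40000 / 20026 ≈ 2.00.

f/2.00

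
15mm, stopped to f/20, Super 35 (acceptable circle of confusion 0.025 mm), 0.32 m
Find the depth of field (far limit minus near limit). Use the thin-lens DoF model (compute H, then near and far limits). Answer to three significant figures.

0.802 m

Hyperfocal distance H = f²/(N·c) + f = 15²/(20 × 0.025) + 15 = 225/0.5 + 15 ≈ 465.0 mm ≈ 0.465 m.
Near limit Dn = s·(H − f)/(H + s − 2f) = 320 × (465.0 − 15) / (465.0 + 320 − 2 × 15) = 320 × 450.0 / 755.0 ≈ 190.73 mm.
Far limit Df = s·(H − f)/(H − s) = 320 × (465.0 − 15) / (465.0 − 320) = 320 × 450.0 / 145.0 ≈ 993.10 mm.
Depth of field = Df − Dn = 993.10 − 190.73 ≈ 802.37 mm ≈ 0.802 m.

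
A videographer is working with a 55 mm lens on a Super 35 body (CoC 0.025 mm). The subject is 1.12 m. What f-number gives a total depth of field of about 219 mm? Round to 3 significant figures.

Write h = H − f = f²/(N·c). The thin-lens limits are Dn = s·h/(h + (s−f)) and Df = s·h/(h − (s−f)), so DoF = Df − Dn = 2·s·(s−f)·h / (h² − (s−f)²).
That is a quadratic in h: DoF·h² − 2·s·(s−f)·h − DoF·(s−f)² = 0 ⇒ h = (s−f)·(s + √(s² + DoF²)) / DoF = 1065 × (1120 + √(1120² + 219²)) / 219 = 1065 × (1120 + 1141.21) / 219 ≈ 10996 mm.
Then N = f²/(c·h) = 55² / (0.025 × 10996) = 3025 / 274.91 ≈ 11.

f/11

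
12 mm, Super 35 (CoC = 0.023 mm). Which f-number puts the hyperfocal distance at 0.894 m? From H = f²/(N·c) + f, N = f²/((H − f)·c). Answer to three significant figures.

f/7.10

Rearrange H = f²/(N·c) + f for N: N = f² / ((H − f)·c).
N = 12² / ((894 − 12) × 0.023) = 144 / 20.29 ≈ 7.10.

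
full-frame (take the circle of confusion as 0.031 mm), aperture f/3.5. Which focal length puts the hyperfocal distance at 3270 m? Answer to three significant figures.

596 mm

From H = f²/(N·c) + f, with f ≪ H: f ≈ √(H·N·c) = √(3270000 × 3.5 × 0.031) = √354795 ≈ 595.6 mm.
The +f correction barely moves this — solving exactly, f² + N·c·f − N·c·H = 0 ⇒ f = (−N·c + √((N·c)² + 4·N·c·H))/2 = (−0.1085 + √1419180)/2 ≈ 595.59 mm, so f ≈ 596 mm.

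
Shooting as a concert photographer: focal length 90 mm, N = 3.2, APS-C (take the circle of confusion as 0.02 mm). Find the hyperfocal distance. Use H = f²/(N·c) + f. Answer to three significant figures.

127 m

Hyperfocal distance H = f²/(N·c) + f = 90²/(3.2 × 0.02) + 90 = 8100/0.064 + 90 ≈ 126652.5 mm ≈ 127 m.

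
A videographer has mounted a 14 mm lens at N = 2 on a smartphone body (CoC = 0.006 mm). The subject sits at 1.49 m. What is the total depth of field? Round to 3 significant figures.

272 mm

Hyperfocal distance H = f²/(N·c) + f = 14²/(2 × 0.006) + 14 = 196/0.012 + 14 ≈ 16347.3 mm ≈ 16.35 m.
Near limit Dn = s·(H − f)/(H + s − 2f) = 1490 × (16347.3 − 14) / (16347.3 + 1490 − 2 × 14) = 1490 × 16333.3 / 17809.3 ≈ 1366.51 mm.
Far limit Df = s·(H − f)/(H − s) = 1490 × (16347.3 − 14) / (16347.3 − 1490) = 1490 × 16333.3 / 14857.3 ≈ 1638.02 mm.
Depth of field = Df − Dn = 1638.02 − 1366.51 ≈ 271.51 mm.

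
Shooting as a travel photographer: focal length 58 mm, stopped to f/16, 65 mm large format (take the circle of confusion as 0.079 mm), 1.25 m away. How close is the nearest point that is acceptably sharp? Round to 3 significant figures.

0.863 m

Hyperfocal distance H = f²/(N·c) + f = 58²/(16 × 0.079) + 58 = 3364/1.264 + 58 ≈ 2719.4 mm ≈ 2.719 m.
Near limit Dn = s·(H − f)/(H + s − 2f) = 1250 × (2719.4 − 58) / (2719.4 + 1250 − 2 × 58) = 1250 × 2661.4 / 3853.4 ≈ 863.33 mm ≈ 0.863 m.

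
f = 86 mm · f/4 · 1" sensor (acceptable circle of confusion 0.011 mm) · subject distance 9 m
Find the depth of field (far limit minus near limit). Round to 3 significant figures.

0.957 m

Hyperfocal distance H = f²/(N·c) + f = 86²/(4 × 0.011) + 86 = 7396/0.044 + 86 ≈ 168176.9 mm ≈ 168.2 m.
Near limit Dn = s·(H − f)/(H + s − 2f) = 9000 × (168176.9 − 86) / (168176.9 + 9000 − 2 × 86) = 9000 × 168090.9 / 177004.9 ≈ 8546.76 mm.
Far limit Df = s·(H − f)/(H − s) = 9000 × (168176.9 − 86) / (168176.9 − 9000) = 9000 × 168090.9 / 159176.9 ≈ 9504.01 mm.
Depth of field = Df − Dn = 9504.01 − 8546.76 ≈ 957.25 mm ≈ 0.957 m.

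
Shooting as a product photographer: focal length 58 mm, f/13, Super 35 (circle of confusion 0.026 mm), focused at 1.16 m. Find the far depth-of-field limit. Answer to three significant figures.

Hyperfocal distance H = f²/(N·c) + f = 58²/(13 × 0.026) + 58 = 3364/0.338 + 58 ≈ 10010.7 mm ≈ 10.01 m.
Far limit Df = s·(H − f)/(H − s) = 1160 × (10010.7 − 58) / (10010.7 − 1160) = 1160 × 9952.7 / 8850.7 ≈ 1304.4 mm ≈ 1.30 m.

1.30 m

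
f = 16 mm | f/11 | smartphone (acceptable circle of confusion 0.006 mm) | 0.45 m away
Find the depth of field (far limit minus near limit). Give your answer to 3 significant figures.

102 mm

Hyperfocal distance H = f²/(N·c) + f = 16²/(11 × 0.006) + 16 = 256/0.066 + 16 ≈ 3894.8 mm ≈ 3.895 m.
Near limit Dn = s·(H − f)/(H + s − 2f) = 450 × (3894.8 − 16) / (3894.8 + 450 − 2 × 16) = 450 × 3878.8 / 4312.8 ≈ 404.72 mm.
Far limit Df = s·(H − f)/(H − s) = 450 × (3894.8 − 16) / (3894.8 − 450) = 450 × 3878.8 / 3444.8 ≈ 506.69 mm.
Depth of field = Df − Dn = 506.69 − 404.72 ≈ 101.97 mm.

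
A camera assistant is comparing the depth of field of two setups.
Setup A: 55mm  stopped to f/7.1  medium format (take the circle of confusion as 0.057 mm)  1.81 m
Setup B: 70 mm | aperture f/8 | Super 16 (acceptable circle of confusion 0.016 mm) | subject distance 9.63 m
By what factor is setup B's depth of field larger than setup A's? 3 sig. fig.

Setup A: H = 55²/(7.1×0.057) + 55 ≈ 7529.7 mm; DoF = Df − Dn = 2365.37 − 1465.83 ≈ 899.54 mm.
Setup B: H = 70²/(8×0.016) + 70 ≈ 38351.2 mm; DoF = Df − Dn = 12835.4 − 7705.7 ≈ 5129.7 mm.
Ratio = 5129.7 / 899.54 ≈ 5.70.

5.70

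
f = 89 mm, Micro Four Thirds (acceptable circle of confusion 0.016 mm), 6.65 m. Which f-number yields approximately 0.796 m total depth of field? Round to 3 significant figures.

Write h = H − f = f²/(N·c). The thin-lens limits are Dn = s·h/(h + (s−f)) and Df = s·h/(h − (s−f)), so DoF = Df − Dn = 2·s·(s−f)·h / (h² − (s−f)²).
That is a quadratic in h: DoF·h² − 2·s·(s−f)·h − DoF·(s−f)² = 0 ⇒ h = (s−f)·(s + √(s² + DoF²)) / DoF = 6561 × (6650 + √(6650² + 796²)) / 796 = 6561 × (6650 + 6697.47) / 796 ≈ 110016 mm.
Then N = f²/(c·h) = 89² / (0.016 × 110016) = 7921 / 1760.3 ≈ 4.50.

f/4.50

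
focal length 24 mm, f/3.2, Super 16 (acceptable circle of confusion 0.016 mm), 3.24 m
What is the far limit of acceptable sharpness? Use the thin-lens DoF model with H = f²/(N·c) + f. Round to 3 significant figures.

4.54 m

Hyperfocal distance H = f²/(N·c) + f = 24²/(3.2 × 0.016) + 24 = 576/0.0512 + 24 ≈ 11274.0 mm ≈ 11.27 m.
Far limit Df = s·(H − f)/(H − s) = 3240 × (11274.0 − 24) / (11274.0 − 3240) = 3240 × 11250.0 / 8034.0 ≈ 4537.0 mm ≈ 4.54 m.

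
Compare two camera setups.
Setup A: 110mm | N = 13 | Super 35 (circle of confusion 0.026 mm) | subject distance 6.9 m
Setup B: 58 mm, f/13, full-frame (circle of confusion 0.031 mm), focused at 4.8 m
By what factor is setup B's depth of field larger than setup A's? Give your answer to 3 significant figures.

2.97

Setup A: H = 110²/(13×0.026) + 110 ≈ 35908.8 mm; DoF = Df − Dn = 8515.1 − 5799.9 ≈ 2715.2 mm.
Setup B: H = 58²/(13×0.031) + 58 ≈ 8405.4 mm; DoF = Df − Dn = 11113.2 − 3061.1 ≈ 8052.1 mm.
Ratio = 8052.1 / 2715.2 ≈ 2.97.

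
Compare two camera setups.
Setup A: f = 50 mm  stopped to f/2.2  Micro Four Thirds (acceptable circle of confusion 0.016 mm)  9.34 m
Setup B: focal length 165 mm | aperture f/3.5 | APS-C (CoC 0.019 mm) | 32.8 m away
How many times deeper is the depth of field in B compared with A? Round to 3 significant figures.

2.12

Setup A: H = 50²/(2.2×0.016) + 50 ≈ 71072.7 mm; DoF = Df − Dn = 10745.6 − 8259.6 ≈ 2486.0 mm.
Setup B: H = 165²/(3.5×0.019) + 165 ≈ 409563.5 mm; DoF = Df − Dn = 35641.1 − 30378.4 ≈ 5262.7 mm.
Ratio = 5262.7 / 2486.0 ≈ 2.12.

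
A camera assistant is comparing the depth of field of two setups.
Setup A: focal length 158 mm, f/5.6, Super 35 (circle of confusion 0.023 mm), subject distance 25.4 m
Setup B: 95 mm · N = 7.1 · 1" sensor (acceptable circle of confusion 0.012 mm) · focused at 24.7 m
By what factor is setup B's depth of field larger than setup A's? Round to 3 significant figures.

1.80

Setup A: H = 158²/(5.6×0.023) + 158 ≈ 193977.9 mm; DoF = Df − Dn = 29203.3 − 22473.2 ≈ 6730.1 mm.
Setup B: H = 95²/(7.1×0.012) + 95 ≈ 106022.2 mm; DoF = Df − Dn = 32173 − 20044 ≈ 12129 mm.
Ratio = 12129 / 6730.1 ≈ 1.80.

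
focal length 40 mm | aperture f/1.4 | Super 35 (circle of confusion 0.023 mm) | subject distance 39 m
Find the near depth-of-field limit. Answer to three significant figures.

21.9 m

Hyperfocal distance H = f²/(N·c) + f = 40²/(1.4 × 0.023) + 40 = 1600/0.0322 + 40 ≈ 49729.4 mm ≈ 49.73 m.
Near limit Dn = s·(H − f)/(H + s − 2f) = 39000 × (49729.4 − 40) / (49729.4 + 39000 − 2 × 40) = 39000 × 49689.4 / 88649.4 ≈ 21860 mm ≈ 21.9 m.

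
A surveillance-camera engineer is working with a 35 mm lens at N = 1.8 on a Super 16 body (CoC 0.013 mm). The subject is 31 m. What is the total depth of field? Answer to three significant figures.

Hyperfocal distance H = f²/(N·c) + f = 35²/(1.8 × 0.013) + 35 = 1225/0.0234 + 35 ≈ 52385.4 mm ≈ 52.39 m.
Near limit Dn = s·(H − f)/(H + s − 2f) = 31000 × (52385.4 − 35) / (52385.4 + 31000 − 2 × 35) = 31000 × 52350.4 / 83315.4 ≈ 19479 mm.
Far limit Df = s·(H − f)/(H − s) = 31000 × (52385.4 − 35) / (52385.4 − 31000) = 31000 × 52350.4 / 21385.4 ≈ 75886 mm.
Depth of field = Df − Dn = 75886 − 19479 ≈ 56407 mm ≈ 56.4 m.

56.4 m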